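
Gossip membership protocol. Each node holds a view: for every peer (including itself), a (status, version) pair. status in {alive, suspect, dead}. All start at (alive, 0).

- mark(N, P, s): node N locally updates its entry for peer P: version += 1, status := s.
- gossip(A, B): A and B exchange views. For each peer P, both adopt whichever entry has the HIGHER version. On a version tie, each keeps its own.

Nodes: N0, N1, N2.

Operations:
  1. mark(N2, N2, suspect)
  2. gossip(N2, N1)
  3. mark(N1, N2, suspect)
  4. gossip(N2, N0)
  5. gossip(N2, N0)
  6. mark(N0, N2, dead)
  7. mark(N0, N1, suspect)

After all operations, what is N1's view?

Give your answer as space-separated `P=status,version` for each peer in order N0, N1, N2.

Op 1: N2 marks N2=suspect -> (suspect,v1)
Op 2: gossip N2<->N1 -> N2.N0=(alive,v0) N2.N1=(alive,v0) N2.N2=(suspect,v1) | N1.N0=(alive,v0) N1.N1=(alive,v0) N1.N2=(suspect,v1)
Op 3: N1 marks N2=suspect -> (suspect,v2)
Op 4: gossip N2<->N0 -> N2.N0=(alive,v0) N2.N1=(alive,v0) N2.N2=(suspect,v1) | N0.N0=(alive,v0) N0.N1=(alive,v0) N0.N2=(suspect,v1)
Op 5: gossip N2<->N0 -> N2.N0=(alive,v0) N2.N1=(alive,v0) N2.N2=(suspect,v1) | N0.N0=(alive,v0) N0.N1=(alive,v0) N0.N2=(suspect,v1)
Op 6: N0 marks N2=dead -> (dead,v2)
Op 7: N0 marks N1=suspect -> (suspect,v1)

Answer: N0=alive,0 N1=alive,0 N2=suspect,2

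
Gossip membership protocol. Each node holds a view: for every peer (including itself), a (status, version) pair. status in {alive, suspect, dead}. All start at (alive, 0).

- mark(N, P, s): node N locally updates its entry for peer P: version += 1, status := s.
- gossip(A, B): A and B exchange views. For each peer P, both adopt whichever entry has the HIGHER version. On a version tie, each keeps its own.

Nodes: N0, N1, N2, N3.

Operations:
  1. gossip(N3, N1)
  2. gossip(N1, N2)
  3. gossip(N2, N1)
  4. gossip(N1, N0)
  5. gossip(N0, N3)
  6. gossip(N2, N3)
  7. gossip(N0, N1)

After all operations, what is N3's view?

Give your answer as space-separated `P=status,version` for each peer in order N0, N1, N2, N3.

Op 1: gossip N3<->N1 -> N3.N0=(alive,v0) N3.N1=(alive,v0) N3.N2=(alive,v0) N3.N3=(alive,v0) | N1.N0=(alive,v0) N1.N1=(alive,v0) N1.N2=(alive,v0) N1.N3=(alive,v0)
Op 2: gossip N1<->N2 -> N1.N0=(alive,v0) N1.N1=(alive,v0) N1.N2=(alive,v0) N1.N3=(alive,v0) | N2.N0=(alive,v0) N2.N1=(alive,v0) N2.N2=(alive,v0) N2.N3=(alive,v0)
Op 3: gossip N2<->N1 -> N2.N0=(alive,v0) N2.N1=(alive,v0) N2.N2=(alive,v0) N2.N3=(alive,v0) | N1.N0=(alive,v0) N1.N1=(alive,v0) N1.N2=(alive,v0) N1.N3=(alive,v0)
Op 4: gossip N1<->N0 -> N1.N0=(alive,v0) N1.N1=(alive,v0) N1.N2=(alive,v0) N1.N3=(alive,v0) | N0.N0=(alive,v0) N0.N1=(alive,v0) N0.N2=(alive,v0) N0.N3=(alive,v0)
Op 5: gossip N0<->N3 -> N0.N0=(alive,v0) N0.N1=(alive,v0) N0.N2=(alive,v0) N0.N3=(alive,v0) | N3.N0=(alive,v0) N3.N1=(alive,v0) N3.N2=(alive,v0) N3.N3=(alive,v0)
Op 6: gossip N2<->N3 -> N2.N0=(alive,v0) N2.N1=(alive,v0) N2.N2=(alive,v0) N2.N3=(alive,v0) | N3.N0=(alive,v0) N3.N1=(alive,v0) N3.N2=(alive,v0) N3.N3=(alive,v0)
Op 7: gossip N0<->N1 -> N0.N0=(alive,v0) N0.N1=(alive,v0) N0.N2=(alive,v0) N0.N3=(alive,v0) | N1.N0=(alive,v0) N1.N1=(alive,v0) N1.N2=(alive,v0) N1.N3=(alive,v0)

Answer: N0=alive,0 N1=alive,0 N2=alive,0 N3=alive,0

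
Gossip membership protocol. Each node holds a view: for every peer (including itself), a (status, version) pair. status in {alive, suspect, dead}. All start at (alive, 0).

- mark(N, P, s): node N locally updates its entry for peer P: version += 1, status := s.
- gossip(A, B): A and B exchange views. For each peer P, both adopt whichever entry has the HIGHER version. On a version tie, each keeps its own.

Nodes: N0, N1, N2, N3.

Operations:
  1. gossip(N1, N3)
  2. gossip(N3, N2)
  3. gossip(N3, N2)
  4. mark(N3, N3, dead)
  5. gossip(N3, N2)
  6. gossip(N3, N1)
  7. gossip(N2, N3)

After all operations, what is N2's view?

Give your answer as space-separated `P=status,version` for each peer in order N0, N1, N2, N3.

Op 1: gossip N1<->N3 -> N1.N0=(alive,v0) N1.N1=(alive,v0) N1.N2=(alive,v0) N1.N3=(alive,v0) | N3.N0=(alive,v0) N3.N1=(alive,v0) N3.N2=(alive,v0) N3.N3=(alive,v0)
Op 2: gossip N3<->N2 -> N3.N0=(alive,v0) N3.N1=(alive,v0) N3.N2=(alive,v0) N3.N3=(alive,v0) | N2.N0=(alive,v0) N2.N1=(alive,v0) N2.N2=(alive,v0) N2.N3=(alive,v0)
Op 3: gossip N3<->N2 -> N3.N0=(alive,v0) N3.N1=(alive,v0) N3.N2=(alive,v0) N3.N3=(alive,v0) | N2.N0=(alive,v0) N2.N1=(alive,v0) N2.N2=(alive,v0) N2.N3=(alive,v0)
Op 4: N3 marks N3=dead -> (dead,v1)
Op 5: gossip N3<->N2 -> N3.N0=(alive,v0) N3.N1=(alive,v0) N3.N2=(alive,v0) N3.N3=(dead,v1) | N2.N0=(alive,v0) N2.N1=(alive,v0) N2.N2=(alive,v0) N2.N3=(dead,v1)
Op 6: gossip N3<->N1 -> N3.N0=(alive,v0) N3.N1=(alive,v0) N3.N2=(alive,v0) N3.N3=(dead,v1) | N1.N0=(alive,v0) N1.N1=(alive,v0) N1.N2=(alive,v0) N1.N3=(dead,v1)
Op 7: gossip N2<->N3 -> N2.N0=(alive,v0) N2.N1=(alive,v0) N2.N2=(alive,v0) N2.N3=(dead,v1) | N3.N0=(alive,v0) N3.N1=(alive,v0) N3.N2=(alive,v0) N3.N3=(dead,v1)

Answer: N0=alive,0 N1=alive,0 N2=alive,0 N3=dead,1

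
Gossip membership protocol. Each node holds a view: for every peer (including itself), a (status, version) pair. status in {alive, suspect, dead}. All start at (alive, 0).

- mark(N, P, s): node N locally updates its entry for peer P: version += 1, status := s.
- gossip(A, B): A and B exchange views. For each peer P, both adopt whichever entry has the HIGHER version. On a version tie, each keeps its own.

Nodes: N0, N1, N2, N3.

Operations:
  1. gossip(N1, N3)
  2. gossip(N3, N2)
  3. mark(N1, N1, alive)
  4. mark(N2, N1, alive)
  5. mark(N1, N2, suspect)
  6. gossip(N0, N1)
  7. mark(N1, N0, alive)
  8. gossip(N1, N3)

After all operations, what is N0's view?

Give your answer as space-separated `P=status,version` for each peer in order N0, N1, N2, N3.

Answer: N0=alive,0 N1=alive,1 N2=suspect,1 N3=alive,0

Derivation:
Op 1: gossip N1<->N3 -> N1.N0=(alive,v0) N1.N1=(alive,v0) N1.N2=(alive,v0) N1.N3=(alive,v0) | N3.N0=(alive,v0) N3.N1=(alive,v0) N3.N2=(alive,v0) N3.N3=(alive,v0)
Op 2: gossip N3<->N2 -> N3.N0=(alive,v0) N3.N1=(alive,v0) N3.N2=(alive,v0) N3.N3=(alive,v0) | N2.N0=(alive,v0) N2.N1=(alive,v0) N2.N2=(alive,v0) N2.N3=(alive,v0)
Op 3: N1 marks N1=alive -> (alive,v1)
Op 4: N2 marks N1=alive -> (alive,v1)
Op 5: N1 marks N2=suspect -> (suspect,v1)
Op 6: gossip N0<->N1 -> N0.N0=(alive,v0) N0.N1=(alive,v1) N0.N2=(suspect,v1) N0.N3=(alive,v0) | N1.N0=(alive,v0) N1.N1=(alive,v1) N1.N2=(suspect,v1) N1.N3=(alive,v0)
Op 7: N1 marks N0=alive -> (alive,v1)
Op 8: gossip N1<->N3 -> N1.N0=(alive,v1) N1.N1=(alive,v1) N1.N2=(suspect,v1) N1.N3=(alive,v0) | N3.N0=(alive,v1) N3.N1=(alive,v1) N3.N2=(suspect,v1) N3.N3=(alive,v0)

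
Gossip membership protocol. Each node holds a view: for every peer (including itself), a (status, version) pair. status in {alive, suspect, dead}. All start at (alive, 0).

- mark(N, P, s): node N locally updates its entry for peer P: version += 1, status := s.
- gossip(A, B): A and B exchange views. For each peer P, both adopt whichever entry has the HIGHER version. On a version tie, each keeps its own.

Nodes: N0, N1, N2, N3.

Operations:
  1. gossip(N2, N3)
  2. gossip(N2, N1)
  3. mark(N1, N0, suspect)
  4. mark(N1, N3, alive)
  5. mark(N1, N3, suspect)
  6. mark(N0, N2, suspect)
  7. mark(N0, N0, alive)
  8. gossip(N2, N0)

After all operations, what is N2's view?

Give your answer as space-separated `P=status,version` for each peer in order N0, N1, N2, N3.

Op 1: gossip N2<->N3 -> N2.N0=(alive,v0) N2.N1=(alive,v0) N2.N2=(alive,v0) N2.N3=(alive,v0) | N3.N0=(alive,v0) N3.N1=(alive,v0) N3.N2=(alive,v0) N3.N3=(alive,v0)
Op 2: gossip N2<->N1 -> N2.N0=(alive,v0) N2.N1=(alive,v0) N2.N2=(alive,v0) N2.N3=(alive,v0) | N1.N0=(alive,v0) N1.N1=(alive,v0) N1.N2=(alive,v0) N1.N3=(alive,v0)
Op 3: N1 marks N0=suspect -> (suspect,v1)
Op 4: N1 marks N3=alive -> (alive,v1)
Op 5: N1 marks N3=suspect -> (suspect,v2)
Op 6: N0 marks N2=suspect -> (suspect,v1)
Op 7: N0 marks N0=alive -> (alive,v1)
Op 8: gossip N2<->N0 -> N2.N0=(alive,v1) N2.N1=(alive,v0) N2.N2=(suspect,v1) N2.N3=(alive,v0) | N0.N0=(alive,v1) N0.N1=(alive,v0) N0.N2=(suspect,v1) N0.N3=(alive,v0)

Answer: N0=alive,1 N1=alive,0 N2=suspect,1 N3=alive,0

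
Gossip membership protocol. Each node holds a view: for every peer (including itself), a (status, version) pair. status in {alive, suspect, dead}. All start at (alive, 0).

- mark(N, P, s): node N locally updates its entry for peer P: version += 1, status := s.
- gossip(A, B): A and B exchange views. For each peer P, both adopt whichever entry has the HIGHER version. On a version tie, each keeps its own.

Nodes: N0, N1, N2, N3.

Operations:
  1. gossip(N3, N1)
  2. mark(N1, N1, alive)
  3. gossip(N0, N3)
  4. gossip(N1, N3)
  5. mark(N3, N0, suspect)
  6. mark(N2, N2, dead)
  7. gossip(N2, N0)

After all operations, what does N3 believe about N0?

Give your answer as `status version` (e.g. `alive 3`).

Op 1: gossip N3<->N1 -> N3.N0=(alive,v0) N3.N1=(alive,v0) N3.N2=(alive,v0) N3.N3=(alive,v0) | N1.N0=(alive,v0) N1.N1=(alive,v0) N1.N2=(alive,v0) N1.N3=(alive,v0)
Op 2: N1 marks N1=alive -> (alive,v1)
Op 3: gossip N0<->N3 -> N0.N0=(alive,v0) N0.N1=(alive,v0) N0.N2=(alive,v0) N0.N3=(alive,v0) | N3.N0=(alive,v0) N3.N1=(alive,v0) N3.N2=(alive,v0) N3.N3=(alive,v0)
Op 4: gossip N1<->N3 -> N1.N0=(alive,v0) N1.N1=(alive,v1) N1.N2=(alive,v0) N1.N3=(alive,v0) | N3.N0=(alive,v0) N3.N1=(alive,v1) N3.N2=(alive,v0) N3.N3=(alive,v0)
Op 5: N3 marks N0=suspect -> (suspect,v1)
Op 6: N2 marks N2=dead -> (dead,v1)
Op 7: gossip N2<->N0 -> N2.N0=(alive,v0) N2.N1=(alive,v0) N2.N2=(dead,v1) N2.N3=(alive,v0) | N0.N0=(alive,v0) N0.N1=(alive,v0) N0.N2=(dead,v1) N0.N3=(alive,v0)

Answer: suspect 1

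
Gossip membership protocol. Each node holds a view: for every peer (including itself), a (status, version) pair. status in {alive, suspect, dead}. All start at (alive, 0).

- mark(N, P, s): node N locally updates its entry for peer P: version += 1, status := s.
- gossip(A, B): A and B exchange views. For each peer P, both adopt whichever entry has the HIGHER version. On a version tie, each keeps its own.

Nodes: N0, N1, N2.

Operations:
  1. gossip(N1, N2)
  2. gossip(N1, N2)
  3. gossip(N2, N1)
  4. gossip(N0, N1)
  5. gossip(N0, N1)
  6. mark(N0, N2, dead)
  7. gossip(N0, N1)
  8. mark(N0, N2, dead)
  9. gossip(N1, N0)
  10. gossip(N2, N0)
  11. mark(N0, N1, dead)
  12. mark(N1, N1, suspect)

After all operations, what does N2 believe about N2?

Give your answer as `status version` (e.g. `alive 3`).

Op 1: gossip N1<->N2 -> N1.N0=(alive,v0) N1.N1=(alive,v0) N1.N2=(alive,v0) | N2.N0=(alive,v0) N2.N1=(alive,v0) N2.N2=(alive,v0)
Op 2: gossip N1<->N2 -> N1.N0=(alive,v0) N1.N1=(alive,v0) N1.N2=(alive,v0) | N2.N0=(alive,v0) N2.N1=(alive,v0) N2.N2=(alive,v0)
Op 3: gossip N2<->N1 -> N2.N0=(alive,v0) N2.N1=(alive,v0) N2.N2=(alive,v0) | N1.N0=(alive,v0) N1.N1=(alive,v0) N1.N2=(alive,v0)
Op 4: gossip N0<->N1 -> N0.N0=(alive,v0) N0.N1=(alive,v0) N0.N2=(alive,v0) | N1.N0=(alive,v0) N1.N1=(alive,v0) N1.N2=(alive,v0)
Op 5: gossip N0<->N1 -> N0.N0=(alive,v0) N0.N1=(alive,v0) N0.N2=(alive,v0) | N1.N0=(alive,v0) N1.N1=(alive,v0) N1.N2=(alive,v0)
Op 6: N0 marks N2=dead -> (dead,v1)
Op 7: gossip N0<->N1 -> N0.N0=(alive,v0) N0.N1=(alive,v0) N0.N2=(dead,v1) | N1.N0=(alive,v0) N1.N1=(alive,v0) N1.N2=(dead,v1)
Op 8: N0 marks N2=dead -> (dead,v2)
Op 9: gossip N1<->N0 -> N1.N0=(alive,v0) N1.N1=(alive,v0) N1.N2=(dead,v2) | N0.N0=(alive,v0) N0.N1=(alive,v0) N0.N2=(dead,v2)
Op 10: gossip N2<->N0 -> N2.N0=(alive,v0) N2.N1=(alive,v0) N2.N2=(dead,v2) | N0.N0=(alive,v0) N0.N1=(alive,v0) N0.N2=(dead,v2)
Op 11: N0 marks N1=dead -> (dead,v1)
Op 12: N1 marks N1=suspect -> (suspect,v1)

Answer: dead 2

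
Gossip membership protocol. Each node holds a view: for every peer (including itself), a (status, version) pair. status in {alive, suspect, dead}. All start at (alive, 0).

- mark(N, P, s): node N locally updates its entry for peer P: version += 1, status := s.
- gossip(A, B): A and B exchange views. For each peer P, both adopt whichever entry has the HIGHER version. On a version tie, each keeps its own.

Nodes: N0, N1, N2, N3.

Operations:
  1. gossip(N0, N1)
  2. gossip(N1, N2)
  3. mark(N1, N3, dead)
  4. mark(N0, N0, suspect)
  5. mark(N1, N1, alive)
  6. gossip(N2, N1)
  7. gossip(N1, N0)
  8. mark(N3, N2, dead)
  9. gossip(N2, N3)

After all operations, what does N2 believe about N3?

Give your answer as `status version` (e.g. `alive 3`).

Op 1: gossip N0<->N1 -> N0.N0=(alive,v0) N0.N1=(alive,v0) N0.N2=(alive,v0) N0.N3=(alive,v0) | N1.N0=(alive,v0) N1.N1=(alive,v0) N1.N2=(alive,v0) N1.N3=(alive,v0)
Op 2: gossip N1<->N2 -> N1.N0=(alive,v0) N1.N1=(alive,v0) N1.N2=(alive,v0) N1.N3=(alive,v0) | N2.N0=(alive,v0) N2.N1=(alive,v0) N2.N2=(alive,v0) N2.N3=(alive,v0)
Op 3: N1 marks N3=dead -> (dead,v1)
Op 4: N0 marks N0=suspect -> (suspect,v1)
Op 5: N1 marks N1=alive -> (alive,v1)
Op 6: gossip N2<->N1 -> N2.N0=(alive,v0) N2.N1=(alive,v1) N2.N2=(alive,v0) N2.N3=(dead,v1) | N1.N0=(alive,v0) N1.N1=(alive,v1) N1.N2=(alive,v0) N1.N3=(dead,v1)
Op 7: gossip N1<->N0 -> N1.N0=(suspect,v1) N1.N1=(alive,v1) N1.N2=(alive,v0) N1.N3=(dead,v1) | N0.N0=(suspect,v1) N0.N1=(alive,v1) N0.N2=(alive,v0) N0.N3=(dead,v1)
Op 8: N3 marks N2=dead -> (dead,v1)
Op 9: gossip N2<->N3 -> N2.N0=(alive,v0) N2.N1=(alive,v1) N2.N2=(dead,v1) N2.N3=(dead,v1) | N3.N0=(alive,v0) N3.N1=(alive,v1) N3.N2=(dead,v1) N3.N3=(dead,v1)

Answer: dead 1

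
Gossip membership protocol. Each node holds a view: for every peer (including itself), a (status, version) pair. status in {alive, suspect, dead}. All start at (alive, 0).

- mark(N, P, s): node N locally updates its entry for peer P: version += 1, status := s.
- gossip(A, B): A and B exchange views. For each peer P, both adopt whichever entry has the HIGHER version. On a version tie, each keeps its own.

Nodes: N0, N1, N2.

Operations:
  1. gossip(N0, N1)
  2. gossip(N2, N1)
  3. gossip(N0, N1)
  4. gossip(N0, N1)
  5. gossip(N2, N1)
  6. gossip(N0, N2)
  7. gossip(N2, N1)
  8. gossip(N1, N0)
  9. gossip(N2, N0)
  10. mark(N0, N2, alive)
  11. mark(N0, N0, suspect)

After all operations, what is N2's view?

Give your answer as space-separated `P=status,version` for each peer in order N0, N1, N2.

Answer: N0=alive,0 N1=alive,0 N2=alive,0

Derivation:
Op 1: gossip N0<->N1 -> N0.N0=(alive,v0) N0.N1=(alive,v0) N0.N2=(alive,v0) | N1.N0=(alive,v0) N1.N1=(alive,v0) N1.N2=(alive,v0)
Op 2: gossip N2<->N1 -> N2.N0=(alive,v0) N2.N1=(alive,v0) N2.N2=(alive,v0) | N1.N0=(alive,v0) N1.N1=(alive,v0) N1.N2=(alive,v0)
Op 3: gossip N0<->N1 -> N0.N0=(alive,v0) N0.N1=(alive,v0) N0.N2=(alive,v0) | N1.N0=(alive,v0) N1.N1=(alive,v0) N1.N2=(alive,v0)
Op 4: gossip N0<->N1 -> N0.N0=(alive,v0) N0.N1=(alive,v0) N0.N2=(alive,v0) | N1.N0=(alive,v0) N1.N1=(alive,v0) N1.N2=(alive,v0)
Op 5: gossip N2<->N1 -> N2.N0=(alive,v0) N2.N1=(alive,v0) N2.N2=(alive,v0) | N1.N0=(alive,v0) N1.N1=(alive,v0) N1.N2=(alive,v0)
Op 6: gossip N0<->N2 -> N0.N0=(alive,v0) N0.N1=(alive,v0) N0.N2=(alive,v0) | N2.N0=(alive,v0) N2.N1=(alive,v0) N2.N2=(alive,v0)
Op 7: gossip N2<->N1 -> N2.N0=(alive,v0) N2.N1=(alive,v0) N2.N2=(alive,v0) | N1.N0=(alive,v0) N1.N1=(alive,v0) N1.N2=(alive,v0)
Op 8: gossip N1<->N0 -> N1.N0=(alive,v0) N1.N1=(alive,v0) N1.N2=(alive,v0) | N0.N0=(alive,v0) N0.N1=(alive,v0) N0.N2=(alive,v0)
Op 9: gossip N2<->N0 -> N2.N0=(alive,v0) N2.N1=(alive,v0) N2.N2=(alive,v0) | N0.N0=(alive,v0) N0.N1=(alive,v0) N0.N2=(alive,v0)
Op 10: N0 marks N2=alive -> (alive,v1)
Op 11: N0 marks N0=suspect -> (suspect,v1)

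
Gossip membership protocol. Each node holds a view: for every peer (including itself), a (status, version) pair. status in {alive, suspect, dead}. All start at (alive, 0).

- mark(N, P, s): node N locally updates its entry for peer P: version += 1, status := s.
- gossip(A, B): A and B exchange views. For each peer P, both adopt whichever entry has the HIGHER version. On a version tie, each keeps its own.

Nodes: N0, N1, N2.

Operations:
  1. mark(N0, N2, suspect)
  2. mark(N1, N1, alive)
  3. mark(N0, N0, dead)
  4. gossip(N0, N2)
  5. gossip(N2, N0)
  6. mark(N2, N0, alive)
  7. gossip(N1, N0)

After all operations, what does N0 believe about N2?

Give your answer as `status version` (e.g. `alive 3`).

Answer: suspect 1

Derivation:
Op 1: N0 marks N2=suspect -> (suspect,v1)
Op 2: N1 marks N1=alive -> (alive,v1)
Op 3: N0 marks N0=dead -> (dead,v1)
Op 4: gossip N0<->N2 -> N0.N0=(dead,v1) N0.N1=(alive,v0) N0.N2=(suspect,v1) | N2.N0=(dead,v1) N2.N1=(alive,v0) N2.N2=(suspect,v1)
Op 5: gossip N2<->N0 -> N2.N0=(dead,v1) N2.N1=(alive,v0) N2.N2=(suspect,v1) | N0.N0=(dead,v1) N0.N1=(alive,v0) N0.N2=(suspect,v1)
Op 6: N2 marks N0=alive -> (alive,v2)
Op 7: gossip N1<->N0 -> N1.N0=(dead,v1) N1.N1=(alive,v1) N1.N2=(suspect,v1) | N0.N0=(dead,v1) N0.N1=(alive,v1) N0.N2=(suspect,v1)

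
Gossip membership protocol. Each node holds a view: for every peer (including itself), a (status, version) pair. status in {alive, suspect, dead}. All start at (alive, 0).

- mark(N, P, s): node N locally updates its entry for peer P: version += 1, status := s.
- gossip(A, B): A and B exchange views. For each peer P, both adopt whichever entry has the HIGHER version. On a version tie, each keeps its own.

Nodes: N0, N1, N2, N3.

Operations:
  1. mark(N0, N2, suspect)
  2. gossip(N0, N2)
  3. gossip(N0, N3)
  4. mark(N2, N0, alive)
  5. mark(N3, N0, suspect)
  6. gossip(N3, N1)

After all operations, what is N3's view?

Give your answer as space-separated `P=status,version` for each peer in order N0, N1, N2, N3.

Answer: N0=suspect,1 N1=alive,0 N2=suspect,1 N3=alive,0

Derivation:
Op 1: N0 marks N2=suspect -> (suspect,v1)
Op 2: gossip N0<->N2 -> N0.N0=(alive,v0) N0.N1=(alive,v0) N0.N2=(suspect,v1) N0.N3=(alive,v0) | N2.N0=(alive,v0) N2.N1=(alive,v0) N2.N2=(suspect,v1) N2.N3=(alive,v0)
Op 3: gossip N0<->N3 -> N0.N0=(alive,v0) N0.N1=(alive,v0) N0.N2=(suspect,v1) N0.N3=(alive,v0) | N3.N0=(alive,v0) N3.N1=(alive,v0) N3.N2=(suspect,v1) N3.N3=(alive,v0)
Op 4: N2 marks N0=alive -> (alive,v1)
Op 5: N3 marks N0=suspect -> (suspect,v1)
Op 6: gossip N3<->N1 -> N3.N0=(suspect,v1) N3.N1=(alive,v0) N3.N2=(suspect,v1) N3.N3=(alive,v0) | N1.N0=(suspect,v1) N1.N1=(alive,v0) N1.N2=(suspect,v1) N1.N3=(alive,v0)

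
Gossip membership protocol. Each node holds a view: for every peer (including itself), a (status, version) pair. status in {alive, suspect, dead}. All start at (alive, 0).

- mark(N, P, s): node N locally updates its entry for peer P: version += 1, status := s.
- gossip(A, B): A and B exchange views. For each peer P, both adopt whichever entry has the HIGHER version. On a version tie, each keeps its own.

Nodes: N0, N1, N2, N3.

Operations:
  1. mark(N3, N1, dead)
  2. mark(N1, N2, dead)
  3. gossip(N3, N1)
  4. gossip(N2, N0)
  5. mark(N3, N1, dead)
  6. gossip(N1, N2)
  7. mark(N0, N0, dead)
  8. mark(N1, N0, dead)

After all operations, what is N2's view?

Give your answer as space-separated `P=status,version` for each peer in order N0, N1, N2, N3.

Op 1: N3 marks N1=dead -> (dead,v1)
Op 2: N1 marks N2=dead -> (dead,v1)
Op 3: gossip N3<->N1 -> N3.N0=(alive,v0) N3.N1=(dead,v1) N3.N2=(dead,v1) N3.N3=(alive,v0) | N1.N0=(alive,v0) N1.N1=(dead,v1) N1.N2=(dead,v1) N1.N3=(alive,v0)
Op 4: gossip N2<->N0 -> N2.N0=(alive,v0) N2.N1=(alive,v0) N2.N2=(alive,v0) N2.N3=(alive,v0) | N0.N0=(alive,v0) N0.N1=(alive,v0) N0.N2=(alive,v0) N0.N3=(alive,v0)
Op 5: N3 marks N1=dead -> (dead,v2)
Op 6: gossip N1<->N2 -> N1.N0=(alive,v0) N1.N1=(dead,v1) N1.N2=(dead,v1) N1.N3=(alive,v0) | N2.N0=(alive,v0) N2.N1=(dead,v1) N2.N2=(dead,v1) N2.N3=(alive,v0)
Op 7: N0 marks N0=dead -> (dead,v1)
Op 8: N1 marks N0=dead -> (dead,v1)

Answer: N0=alive,0 N1=dead,1 N2=dead,1 N3=alive,0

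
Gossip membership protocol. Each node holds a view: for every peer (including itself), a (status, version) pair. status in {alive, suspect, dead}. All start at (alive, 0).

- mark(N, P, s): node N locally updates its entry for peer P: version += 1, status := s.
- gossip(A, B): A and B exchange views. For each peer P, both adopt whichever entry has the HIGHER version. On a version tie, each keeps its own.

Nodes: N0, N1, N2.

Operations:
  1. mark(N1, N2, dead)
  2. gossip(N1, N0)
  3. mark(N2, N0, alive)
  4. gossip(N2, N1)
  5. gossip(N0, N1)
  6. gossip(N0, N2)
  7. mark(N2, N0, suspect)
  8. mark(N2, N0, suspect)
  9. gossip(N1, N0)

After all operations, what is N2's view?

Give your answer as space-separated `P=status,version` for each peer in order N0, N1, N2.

Answer: N0=suspect,3 N1=alive,0 N2=dead,1

Derivation:
Op 1: N1 marks N2=dead -> (dead,v1)
Op 2: gossip N1<->N0 -> N1.N0=(alive,v0) N1.N1=(alive,v0) N1.N2=(dead,v1) | N0.N0=(alive,v0) N0.N1=(alive,v0) N0.N2=(dead,v1)
Op 3: N2 marks N0=alive -> (alive,v1)
Op 4: gossip N2<->N1 -> N2.N0=(alive,v1) N2.N1=(alive,v0) N2.N2=(dead,v1) | N1.N0=(alive,v1) N1.N1=(alive,v0) N1.N2=(dead,v1)
Op 5: gossip N0<->N1 -> N0.N0=(alive,v1) N0.N1=(alive,v0) N0.N2=(dead,v1) | N1.N0=(alive,v1) N1.N1=(alive,v0) N1.N2=(dead,v1)
Op 6: gossip N0<->N2 -> N0.N0=(alive,v1) N0.N1=(alive,v0) N0.N2=(dead,v1) | N2.N0=(alive,v1) N2.N1=(alive,v0) N2.N2=(dead,v1)
Op 7: N2 marks N0=suspect -> (suspect,v2)
Op 8: N2 marks N0=suspect -> (suspect,v3)
Op 9: gossip N1<->N0 -> N1.N0=(alive,v1) N1.N1=(alive,v0) N1.N2=(dead,v1) | N0.N0=(alive,v1) N0.N1=(alive,v0) N0.N2=(dead,v1)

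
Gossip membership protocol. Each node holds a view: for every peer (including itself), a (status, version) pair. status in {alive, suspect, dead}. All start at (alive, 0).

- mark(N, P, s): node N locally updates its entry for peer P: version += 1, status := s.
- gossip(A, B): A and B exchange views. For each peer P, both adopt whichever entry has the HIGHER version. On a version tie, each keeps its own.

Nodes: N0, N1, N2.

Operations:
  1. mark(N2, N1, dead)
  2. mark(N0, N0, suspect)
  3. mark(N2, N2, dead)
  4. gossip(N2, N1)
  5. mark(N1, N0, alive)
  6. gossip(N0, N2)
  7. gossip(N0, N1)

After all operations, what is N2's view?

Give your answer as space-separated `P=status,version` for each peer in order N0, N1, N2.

Answer: N0=suspect,1 N1=dead,1 N2=dead,1

Derivation:
Op 1: N2 marks N1=dead -> (dead,v1)
Op 2: N0 marks N0=suspect -> (suspect,v1)
Op 3: N2 marks N2=dead -> (dead,v1)
Op 4: gossip N2<->N1 -> N2.N0=(alive,v0) N2.N1=(dead,v1) N2.N2=(dead,v1) | N1.N0=(alive,v0) N1.N1=(dead,v1) N1.N2=(dead,v1)
Op 5: N1 marks N0=alive -> (alive,v1)
Op 6: gossip N0<->N2 -> N0.N0=(suspect,v1) N0.N1=(dead,v1) N0.N2=(dead,v1) | N2.N0=(suspect,v1) N2.N1=(dead,v1) N2.N2=(dead,v1)
Op 7: gossip N0<->N1 -> N0.N0=(suspect,v1) N0.N1=(dead,v1) N0.N2=(dead,v1) | N1.N0=(alive,v1) N1.N1=(dead,v1) N1.N2=(dead,v1)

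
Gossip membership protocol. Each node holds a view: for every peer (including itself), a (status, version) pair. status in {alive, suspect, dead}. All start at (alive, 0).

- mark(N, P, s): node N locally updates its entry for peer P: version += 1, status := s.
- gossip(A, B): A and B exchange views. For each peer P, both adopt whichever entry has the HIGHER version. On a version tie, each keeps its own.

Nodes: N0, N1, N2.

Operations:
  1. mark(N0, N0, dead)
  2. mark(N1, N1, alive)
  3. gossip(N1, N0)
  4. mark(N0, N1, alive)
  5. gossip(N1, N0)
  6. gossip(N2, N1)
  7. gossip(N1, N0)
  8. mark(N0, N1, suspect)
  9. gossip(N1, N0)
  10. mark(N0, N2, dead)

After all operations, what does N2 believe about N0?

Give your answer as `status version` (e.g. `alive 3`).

Answer: dead 1

Derivation:
Op 1: N0 marks N0=dead -> (dead,v1)
Op 2: N1 marks N1=alive -> (alive,v1)
Op 3: gossip N1<->N0 -> N1.N0=(dead,v1) N1.N1=(alive,v1) N1.N2=(alive,v0) | N0.N0=(dead,v1) N0.N1=(alive,v1) N0.N2=(alive,v0)
Op 4: N0 marks N1=alive -> (alive,v2)
Op 5: gossip N1<->N0 -> N1.N0=(dead,v1) N1.N1=(alive,v2) N1.N2=(alive,v0) | N0.N0=(dead,v1) N0.N1=(alive,v2) N0.N2=(alive,v0)
Op 6: gossip N2<->N1 -> N2.N0=(dead,v1) N2.N1=(alive,v2) N2.N2=(alive,v0) | N1.N0=(dead,v1) N1.N1=(alive,v2) N1.N2=(alive,v0)
Op 7: gossip N1<->N0 -> N1.N0=(dead,v1) N1.N1=(alive,v2) N1.N2=(alive,v0) | N0.N0=(dead,v1) N0.N1=(alive,v2) N0.N2=(alive,v0)
Op 8: N0 marks N1=suspect -> (suspect,v3)
Op 9: gossip N1<->N0 -> N1.N0=(dead,v1) N1.N1=(suspect,v3) N1.N2=(alive,v0) | N0.N0=(dead,v1) N0.N1=(suspect,v3) N0.N2=(alive,v0)
Op 10: N0 marks N2=dead -> (dead,v1)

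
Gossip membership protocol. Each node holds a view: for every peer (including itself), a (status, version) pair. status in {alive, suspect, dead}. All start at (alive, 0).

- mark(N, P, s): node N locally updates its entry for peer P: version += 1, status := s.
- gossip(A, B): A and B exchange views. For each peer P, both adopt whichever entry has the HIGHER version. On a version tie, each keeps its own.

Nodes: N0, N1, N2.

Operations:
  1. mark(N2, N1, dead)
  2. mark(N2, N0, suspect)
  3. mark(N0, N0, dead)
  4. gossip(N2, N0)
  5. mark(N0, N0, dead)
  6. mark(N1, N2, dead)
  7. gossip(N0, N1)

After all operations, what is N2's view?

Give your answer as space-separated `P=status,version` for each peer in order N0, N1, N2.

Answer: N0=suspect,1 N1=dead,1 N2=alive,0

Derivation:
Op 1: N2 marks N1=dead -> (dead,v1)
Op 2: N2 marks N0=suspect -> (suspect,v1)
Op 3: N0 marks N0=dead -> (dead,v1)
Op 4: gossip N2<->N0 -> N2.N0=(suspect,v1) N2.N1=(dead,v1) N2.N2=(alive,v0) | N0.N0=(dead,v1) N0.N1=(dead,v1) N0.N2=(alive,v0)
Op 5: N0 marks N0=dead -> (dead,v2)
Op 6: N1 marks N2=dead -> (dead,v1)
Op 7: gossip N0<->N1 -> N0.N0=(dead,v2) N0.N1=(dead,v1) N0.N2=(dead,v1) | N1.N0=(dead,v2) N1.N1=(dead,v1) N1.N2=(dead,v1)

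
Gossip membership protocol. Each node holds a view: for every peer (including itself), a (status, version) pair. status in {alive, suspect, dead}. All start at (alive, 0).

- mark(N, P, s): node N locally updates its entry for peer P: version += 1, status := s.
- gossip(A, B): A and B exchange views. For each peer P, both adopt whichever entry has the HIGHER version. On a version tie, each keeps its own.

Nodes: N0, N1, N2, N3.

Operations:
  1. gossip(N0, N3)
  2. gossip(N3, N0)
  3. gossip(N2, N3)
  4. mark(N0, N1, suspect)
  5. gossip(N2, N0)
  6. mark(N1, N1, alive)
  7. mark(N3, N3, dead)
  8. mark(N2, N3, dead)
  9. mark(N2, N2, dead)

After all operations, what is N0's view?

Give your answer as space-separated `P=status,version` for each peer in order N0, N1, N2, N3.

Op 1: gossip N0<->N3 -> N0.N0=(alive,v0) N0.N1=(alive,v0) N0.N2=(alive,v0) N0.N3=(alive,v0) | N3.N0=(alive,v0) N3.N1=(alive,v0) N3.N2=(alive,v0) N3.N3=(alive,v0)
Op 2: gossip N3<->N0 -> N3.N0=(alive,v0) N3.N1=(alive,v0) N3.N2=(alive,v0) N3.N3=(alive,v0) | N0.N0=(alive,v0) N0.N1=(alive,v0) N0.N2=(alive,v0) N0.N3=(alive,v0)
Op 3: gossip N2<->N3 -> N2.N0=(alive,v0) N2.N1=(alive,v0) N2.N2=(alive,v0) N2.N3=(alive,v0) | N3.N0=(alive,v0) N3.N1=(alive,v0) N3.N2=(alive,v0) N3.N3=(alive,v0)
Op 4: N0 marks N1=suspect -> (suspect,v1)
Op 5: gossip N2<->N0 -> N2.N0=(alive,v0) N2.N1=(suspect,v1) N2.N2=(alive,v0) N2.N3=(alive,v0) | N0.N0=(alive,v0) N0.N1=(suspect,v1) N0.N2=(alive,v0) N0.N3=(alive,v0)
Op 6: N1 marks N1=alive -> (alive,v1)
Op 7: N3 marks N3=dead -> (dead,v1)
Op 8: N2 marks N3=dead -> (dead,v1)
Op 9: N2 marks N2=dead -> (dead,v1)

Answer: N0=alive,0 N1=suspect,1 N2=alive,0 N3=alive,0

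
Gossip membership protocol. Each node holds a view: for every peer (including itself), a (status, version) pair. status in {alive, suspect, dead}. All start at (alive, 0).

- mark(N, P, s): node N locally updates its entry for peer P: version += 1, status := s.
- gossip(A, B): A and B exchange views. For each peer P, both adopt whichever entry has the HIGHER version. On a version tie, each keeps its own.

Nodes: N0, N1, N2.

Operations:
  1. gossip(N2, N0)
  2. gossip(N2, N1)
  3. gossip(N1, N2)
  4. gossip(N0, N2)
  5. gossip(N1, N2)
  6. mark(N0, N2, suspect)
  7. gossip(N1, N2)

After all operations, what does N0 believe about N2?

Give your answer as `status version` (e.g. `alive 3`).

Answer: suspect 1

Derivation:
Op 1: gossip N2<->N0 -> N2.N0=(alive,v0) N2.N1=(alive,v0) N2.N2=(alive,v0) | N0.N0=(alive,v0) N0.N1=(alive,v0) N0.N2=(alive,v0)
Op 2: gossip N2<->N1 -> N2.N0=(alive,v0) N2.N1=(alive,v0) N2.N2=(alive,v0) | N1.N0=(alive,v0) N1.N1=(alive,v0) N1.N2=(alive,v0)
Op 3: gossip N1<->N2 -> N1.N0=(alive,v0) N1.N1=(alive,v0) N1.N2=(alive,v0) | N2.N0=(alive,v0) N2.N1=(alive,v0) N2.N2=(alive,v0)
Op 4: gossip N0<->N2 -> N0.N0=(alive,v0) N0.N1=(alive,v0) N0.N2=(alive,v0) | N2.N0=(alive,v0) N2.N1=(alive,v0) N2.N2=(alive,v0)
Op 5: gossip N1<->N2 -> N1.N0=(alive,v0) N1.N1=(alive,v0) N1.N2=(alive,v0) | N2.N0=(alive,v0) N2.N1=(alive,v0) N2.N2=(alive,v0)
Op 6: N0 marks N2=suspect -> (suspect,v1)
Op 7: gossip N1<->N2 -> N1.N0=(alive,v0) N1.N1=(alive,v0) N1.N2=(alive,v0) | N2.N0=(alive,v0) N2.N1=(alive,v0) N2.N2=(alive,v0)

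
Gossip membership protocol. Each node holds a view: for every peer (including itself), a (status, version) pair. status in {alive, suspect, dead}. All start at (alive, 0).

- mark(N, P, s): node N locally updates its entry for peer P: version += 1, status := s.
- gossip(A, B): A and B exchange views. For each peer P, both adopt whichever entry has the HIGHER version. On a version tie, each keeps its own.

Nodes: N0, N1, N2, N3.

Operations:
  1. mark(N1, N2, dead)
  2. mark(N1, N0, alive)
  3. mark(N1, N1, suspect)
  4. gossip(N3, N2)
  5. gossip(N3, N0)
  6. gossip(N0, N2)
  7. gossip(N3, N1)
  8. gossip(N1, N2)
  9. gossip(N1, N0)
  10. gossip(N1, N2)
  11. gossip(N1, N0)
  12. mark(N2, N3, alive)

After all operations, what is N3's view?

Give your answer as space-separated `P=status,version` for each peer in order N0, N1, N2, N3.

Op 1: N1 marks N2=dead -> (dead,v1)
Op 2: N1 marks N0=alive -> (alive,v1)
Op 3: N1 marks N1=suspect -> (suspect,v1)
Op 4: gossip N3<->N2 -> N3.N0=(alive,v0) N3.N1=(alive,v0) N3.N2=(alive,v0) N3.N3=(alive,v0) | N2.N0=(alive,v0) N2.N1=(alive,v0) N2.N2=(alive,v0) N2.N3=(alive,v0)
Op 5: gossip N3<->N0 -> N3.N0=(alive,v0) N3.N1=(alive,v0) N3.N2=(alive,v0) N3.N3=(alive,v0) | N0.N0=(alive,v0) N0.N1=(alive,v0) N0.N2=(alive,v0) N0.N3=(alive,v0)
Op 6: gossip N0<->N2 -> N0.N0=(alive,v0) N0.N1=(alive,v0) N0.N2=(alive,v0) N0.N3=(alive,v0) | N2.N0=(alive,v0) N2.N1=(alive,v0) N2.N2=(alive,v0) N2.N3=(alive,v0)
Op 7: gossip N3<->N1 -> N3.N0=(alive,v1) N3.N1=(suspect,v1) N3.N2=(dead,v1) N3.N3=(alive,v0) | N1.N0=(alive,v1) N1.N1=(suspect,v1) N1.N2=(dead,v1) N1.N3=(alive,v0)
Op 8: gossip N1<->N2 -> N1.N0=(alive,v1) N1.N1=(suspect,v1) N1.N2=(dead,v1) N1.N3=(alive,v0) | N2.N0=(alive,v1) N2.N1=(suspect,v1) N2.N2=(dead,v1) N2.N3=(alive,v0)
Op 9: gossip N1<->N0 -> N1.N0=(alive,v1) N1.N1=(suspect,v1) N1.N2=(dead,v1) N1.N3=(alive,v0) | N0.N0=(alive,v1) N0.N1=(suspect,v1) N0.N2=(dead,v1) N0.N3=(alive,v0)
Op 10: gossip N1<->N2 -> N1.N0=(alive,v1) N1.N1=(suspect,v1) N1.N2=(dead,v1) N1.N3=(alive,v0) | N2.N0=(alive,v1) N2.N1=(suspect,v1) N2.N2=(dead,v1) N2.N3=(alive,v0)
Op 11: gossip N1<->N0 -> N1.N0=(alive,v1) N1.N1=(suspect,v1) N1.N2=(dead,v1) N1.N3=(alive,v0) | N0.N0=(alive,v1) N0.N1=(suspect,v1) N0.N2=(dead,v1) N0.N3=(alive,v0)
Op 12: N2 marks N3=alive -> (alive,v1)

Answer: N0=alive,1 N1=suspect,1 N2=dead,1 N3=alive,0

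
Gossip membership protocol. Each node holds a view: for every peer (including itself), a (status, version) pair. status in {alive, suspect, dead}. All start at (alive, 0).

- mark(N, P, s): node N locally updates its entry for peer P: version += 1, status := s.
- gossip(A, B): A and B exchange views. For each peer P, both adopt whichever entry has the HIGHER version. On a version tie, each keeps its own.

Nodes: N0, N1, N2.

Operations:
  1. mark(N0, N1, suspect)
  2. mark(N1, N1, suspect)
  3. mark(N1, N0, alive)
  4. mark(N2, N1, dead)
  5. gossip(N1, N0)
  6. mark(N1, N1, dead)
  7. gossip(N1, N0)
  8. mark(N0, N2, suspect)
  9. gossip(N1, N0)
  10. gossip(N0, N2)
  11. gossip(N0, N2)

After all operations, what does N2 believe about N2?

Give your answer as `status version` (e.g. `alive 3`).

Answer: suspect 1

Derivation:
Op 1: N0 marks N1=suspect -> (suspect,v1)
Op 2: N1 marks N1=suspect -> (suspect,v1)
Op 3: N1 marks N0=alive -> (alive,v1)
Op 4: N2 marks N1=dead -> (dead,v1)
Op 5: gossip N1<->N0 -> N1.N0=(alive,v1) N1.N1=(suspect,v1) N1.N2=(alive,v0) | N0.N0=(alive,v1) N0.N1=(suspect,v1) N0.N2=(alive,v0)
Op 6: N1 marks N1=dead -> (dead,v2)
Op 7: gossip N1<->N0 -> N1.N0=(alive,v1) N1.N1=(dead,v2) N1.N2=(alive,v0) | N0.N0=(alive,v1) N0.N1=(dead,v2) N0.N2=(alive,v0)
Op 8: N0 marks N2=suspect -> (suspect,v1)
Op 9: gossip N1<->N0 -> N1.N0=(alive,v1) N1.N1=(dead,v2) N1.N2=(suspect,v1) | N0.N0=(alive,v1) N0.N1=(dead,v2) N0.N2=(suspect,v1)
Op 10: gossip N0<->N2 -> N0.N0=(alive,v1) N0.N1=(dead,v2) N0.N2=(suspect,v1) | N2.N0=(alive,v1) N2.N1=(dead,v2) N2.N2=(suspect,v1)
Op 11: gossip N0<->N2 -> N0.N0=(alive,v1) N0.N1=(dead,v2) N0.N2=(suspect,v1) | N2.N0=(alive,v1) N2.N1=(dead,v2) N2.N2=(suspect,v1)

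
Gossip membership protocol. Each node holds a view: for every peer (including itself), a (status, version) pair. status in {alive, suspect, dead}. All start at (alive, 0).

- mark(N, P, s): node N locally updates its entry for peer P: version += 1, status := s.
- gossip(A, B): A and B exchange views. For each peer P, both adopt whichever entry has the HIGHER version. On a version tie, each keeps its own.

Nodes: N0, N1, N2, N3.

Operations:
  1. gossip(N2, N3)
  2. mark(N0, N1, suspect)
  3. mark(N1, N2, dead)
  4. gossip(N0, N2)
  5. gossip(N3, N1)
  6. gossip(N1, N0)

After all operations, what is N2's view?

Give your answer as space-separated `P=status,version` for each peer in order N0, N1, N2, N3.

Op 1: gossip N2<->N3 -> N2.N0=(alive,v0) N2.N1=(alive,v0) N2.N2=(alive,v0) N2.N3=(alive,v0) | N3.N0=(alive,v0) N3.N1=(alive,v0) N3.N2=(alive,v0) N3.N3=(alive,v0)
Op 2: N0 marks N1=suspect -> (suspect,v1)
Op 3: N1 marks N2=dead -> (dead,v1)
Op 4: gossip N0<->N2 -> N0.N0=(alive,v0) N0.N1=(suspect,v1) N0.N2=(alive,v0) N0.N3=(alive,v0) | N2.N0=(alive,v0) N2.N1=(suspect,v1) N2.N2=(alive,v0) N2.N3=(alive,v0)
Op 5: gossip N3<->N1 -> N3.N0=(alive,v0) N3.N1=(alive,v0) N3.N2=(dead,v1) N3.N3=(alive,v0) | N1.N0=(alive,v0) N1.N1=(alive,v0) N1.N2=(dead,v1) N1.N3=(alive,v0)
Op 6: gossip N1<->N0 -> N1.N0=(alive,v0) N1.N1=(suspect,v1) N1.N2=(dead,v1) N1.N3=(alive,v0) | N0.N0=(alive,v0) N0.N1=(suspect,v1) N0.N2=(dead,v1) N0.N3=(alive,v0)

Answer: N0=alive,0 N1=suspect,1 N2=alive,0 N3=alive,0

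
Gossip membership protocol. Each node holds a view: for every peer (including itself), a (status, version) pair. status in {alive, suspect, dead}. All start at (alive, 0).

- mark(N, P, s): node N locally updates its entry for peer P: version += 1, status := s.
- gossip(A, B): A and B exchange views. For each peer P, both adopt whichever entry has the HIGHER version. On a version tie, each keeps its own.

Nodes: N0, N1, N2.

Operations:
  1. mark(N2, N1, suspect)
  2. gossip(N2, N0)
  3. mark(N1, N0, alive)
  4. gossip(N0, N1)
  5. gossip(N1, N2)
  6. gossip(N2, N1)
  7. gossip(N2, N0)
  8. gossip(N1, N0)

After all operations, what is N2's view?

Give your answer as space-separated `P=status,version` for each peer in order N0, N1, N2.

Op 1: N2 marks N1=suspect -> (suspect,v1)
Op 2: gossip N2<->N0 -> N2.N0=(alive,v0) N2.N1=(suspect,v1) N2.N2=(alive,v0) | N0.N0=(alive,v0) N0.N1=(suspect,v1) N0.N2=(alive,v0)
Op 3: N1 marks N0=alive -> (alive,v1)
Op 4: gossip N0<->N1 -> N0.N0=(alive,v1) N0.N1=(suspect,v1) N0.N2=(alive,v0) | N1.N0=(alive,v1) N1.N1=(suspect,v1) N1.N2=(alive,v0)
Op 5: gossip N1<->N2 -> N1.N0=(alive,v1) N1.N1=(suspect,v1) N1.N2=(alive,v0) | N2.N0=(alive,v1) N2.N1=(suspect,v1) N2.N2=(alive,v0)
Op 6: gossip N2<->N1 -> N2.N0=(alive,v1) N2.N1=(suspect,v1) N2.N2=(alive,v0) | N1.N0=(alive,v1) N1.N1=(suspect,v1) N1.N2=(alive,v0)
Op 7: gossip N2<->N0 -> N2.N0=(alive,v1) N2.N1=(suspect,v1) N2.N2=(alive,v0) | N0.N0=(alive,v1) N0.N1=(suspect,v1) N0.N2=(alive,v0)
Op 8: gossip N1<->N0 -> N1.N0=(alive,v1) N1.N1=(suspect,v1) N1.N2=(alive,v0) | N0.N0=(alive,v1) N0.N1=(suspect,v1) N0.N2=(alive,v0)

Answer: N0=alive,1 N1=suspect,1 N2=alive,0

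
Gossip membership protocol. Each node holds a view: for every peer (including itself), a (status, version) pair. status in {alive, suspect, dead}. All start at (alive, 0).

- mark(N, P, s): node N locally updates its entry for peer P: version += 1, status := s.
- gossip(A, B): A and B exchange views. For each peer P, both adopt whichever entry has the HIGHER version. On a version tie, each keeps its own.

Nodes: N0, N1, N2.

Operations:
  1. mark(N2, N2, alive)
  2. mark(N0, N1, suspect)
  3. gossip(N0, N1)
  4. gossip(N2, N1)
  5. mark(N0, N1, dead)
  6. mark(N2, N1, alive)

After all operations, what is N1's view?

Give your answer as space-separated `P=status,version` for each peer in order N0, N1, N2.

Answer: N0=alive,0 N1=suspect,1 N2=alive,1

Derivation:
Op 1: N2 marks N2=alive -> (alive,v1)
Op 2: N0 marks N1=suspect -> (suspect,v1)
Op 3: gossip N0<->N1 -> N0.N0=(alive,v0) N0.N1=(suspect,v1) N0.N2=(alive,v0) | N1.N0=(alive,v0) N1.N1=(suspect,v1) N1.N2=(alive,v0)
Op 4: gossip N2<->N1 -> N2.N0=(alive,v0) N2.N1=(suspect,v1) N2.N2=(alive,v1) | N1.N0=(alive,v0) N1.N1=(suspect,v1) N1.N2=(alive,v1)
Op 5: N0 marks N1=dead -> (dead,v2)
Op 6: N2 marks N1=alive -> (alive,v2)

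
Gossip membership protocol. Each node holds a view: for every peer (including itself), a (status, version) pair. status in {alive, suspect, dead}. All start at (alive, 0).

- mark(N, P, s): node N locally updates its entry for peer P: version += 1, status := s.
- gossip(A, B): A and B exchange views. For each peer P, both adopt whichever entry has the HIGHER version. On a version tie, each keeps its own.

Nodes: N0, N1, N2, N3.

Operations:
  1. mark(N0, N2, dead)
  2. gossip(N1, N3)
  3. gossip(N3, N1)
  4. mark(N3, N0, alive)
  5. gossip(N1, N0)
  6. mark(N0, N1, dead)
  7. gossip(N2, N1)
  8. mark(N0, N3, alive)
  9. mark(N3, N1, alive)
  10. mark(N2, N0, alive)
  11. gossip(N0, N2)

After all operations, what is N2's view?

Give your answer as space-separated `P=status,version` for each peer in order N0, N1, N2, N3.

Answer: N0=alive,1 N1=dead,1 N2=dead,1 N3=alive,1

Derivation:
Op 1: N0 marks N2=dead -> (dead,v1)
Op 2: gossip N1<->N3 -> N1.N0=(alive,v0) N1.N1=(alive,v0) N1.N2=(alive,v0) N1.N3=(alive,v0) | N3.N0=(alive,v0) N3.N1=(alive,v0) N3.N2=(alive,v0) N3.N3=(alive,v0)
Op 3: gossip N3<->N1 -> N3.N0=(alive,v0) N3.N1=(alive,v0) N3.N2=(alive,v0) N3.N3=(alive,v0) | N1.N0=(alive,v0) N1.N1=(alive,v0) N1.N2=(alive,v0) N1.N3=(alive,v0)
Op 4: N3 marks N0=alive -> (alive,v1)
Op 5: gossip N1<->N0 -> N1.N0=(alive,v0) N1.N1=(alive,v0) N1.N2=(dead,v1) N1.N3=(alive,v0) | N0.N0=(alive,v0) N0.N1=(alive,v0) N0.N2=(dead,v1) N0.N3=(alive,v0)
Op 6: N0 marks N1=dead -> (dead,v1)
Op 7: gossip N2<->N1 -> N2.N0=(alive,v0) N2.N1=(alive,v0) N2.N2=(dead,v1) N2.N3=(alive,v0) | N1.N0=(alive,v0) N1.N1=(alive,v0) N1.N2=(dead,v1) N1.N3=(alive,v0)
Op 8: N0 marks N3=alive -> (alive,v1)
Op 9: N3 marks N1=alive -> (alive,v1)
Op 10: N2 marks N0=alive -> (alive,v1)
Op 11: gossip N0<->N2 -> N0.N0=(alive,v1) N0.N1=(dead,v1) N0.N2=(dead,v1) N0.N3=(alive,v1) | N2.N0=(alive,v1) N2.N1=(dead,v1) N2.N2=(dead,v1) N2.N3=(alive,v1)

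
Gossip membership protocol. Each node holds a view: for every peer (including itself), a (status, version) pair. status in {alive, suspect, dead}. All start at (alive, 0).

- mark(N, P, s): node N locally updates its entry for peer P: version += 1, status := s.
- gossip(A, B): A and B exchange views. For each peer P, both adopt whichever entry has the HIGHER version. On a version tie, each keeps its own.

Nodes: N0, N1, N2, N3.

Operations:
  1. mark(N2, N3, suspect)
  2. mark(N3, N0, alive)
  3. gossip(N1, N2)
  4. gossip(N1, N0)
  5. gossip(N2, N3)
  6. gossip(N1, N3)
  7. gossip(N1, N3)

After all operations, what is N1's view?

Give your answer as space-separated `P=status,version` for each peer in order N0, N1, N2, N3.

Op 1: N2 marks N3=suspect -> (suspect,v1)
Op 2: N3 marks N0=alive -> (alive,v1)
Op 3: gossip N1<->N2 -> N1.N0=(alive,v0) N1.N1=(alive,v0) N1.N2=(alive,v0) N1.N3=(suspect,v1) | N2.N0=(alive,v0) N2.N1=(alive,v0) N2.N2=(alive,v0) N2.N3=(suspect,v1)
Op 4: gossip N1<->N0 -> N1.N0=(alive,v0) N1.N1=(alive,v0) N1.N2=(alive,v0) N1.N3=(suspect,v1) | N0.N0=(alive,v0) N0.N1=(alive,v0) N0.N2=(alive,v0) N0.N3=(suspect,v1)
Op 5: gossip N2<->N3 -> N2.N0=(alive,v1) N2.N1=(alive,v0) N2.N2=(alive,v0) N2.N3=(suspect,v1) | N3.N0=(alive,v1) N3.N1=(alive,v0) N3.N2=(alive,v0) N3.N3=(suspect,v1)
Op 6: gossip N1<->N3 -> N1.N0=(alive,v1) N1.N1=(alive,v0) N1.N2=(alive,v0) N1.N3=(suspect,v1) | N3.N0=(alive,v1) N3.N1=(alive,v0) N3.N2=(alive,v0) N3.N3=(suspect,v1)
Op 7: gossip N1<->N3 -> N1.N0=(alive,v1) N1.N1=(alive,v0) N1.N2=(alive,v0) N1.N3=(suspect,v1) | N3.N0=(alive,v1) N3.N1=(alive,v0) N3.N2=(alive,v0) N3.N3=(suspect,v1)

Answer: N0=alive,1 N1=alive,0 N2=alive,0 N3=suspect,1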